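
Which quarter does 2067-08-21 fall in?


Month: August (month 8)
Q1: Jan-Mar, Q2: Apr-Jun, Q3: Jul-Sep, Q4: Oct-Dec

Q3


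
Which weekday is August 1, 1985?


Target: August 1, 1985
Anchor: Jan 1, 1985. With p = 1985 - 1 = 1984: (p + p//4 - p//100 + p//400) mod 7 = (1984 + 496 - 19 + 4) mod 7 = 2465 mod 7 = 1 -> Tuesday (Mon=0 ... Sun=6)
Days before August (Jan-Jul): 212 days
Weekday index = (1 + 212) mod 7 = 3

Thursday


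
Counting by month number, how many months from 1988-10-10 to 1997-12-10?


From October 1988 to December 1997
9 years * 12 = 108 months, plus 2 months = 110

110 months


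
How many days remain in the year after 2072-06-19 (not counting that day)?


Day of year: 171 of 366
Remaining = 366 - 171

195 days


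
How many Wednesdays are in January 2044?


January 2044 has 31 days
Anchor: Jan 1, 2044. With p = 2044 - 1 = 2043: (p + p//4 - p//100 + p//400) mod 7 = (2043 + 510 - 20 + 5) mod 7 = 2538 mod 7 = 4 -> Friday (Mon=0 ... Sun=6)
January 1 is the anchor itself -> Friday
First Wednesday is January 6
Wednesdays: 6, 13, 20, 27

4 Wednesdays


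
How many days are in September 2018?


September 2018

30 days


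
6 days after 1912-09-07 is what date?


Start: 1912-09-07, add 6 days
September 1912 has 30 days; 7 + 6 = 13 stays within September

Result: 1912-09-13


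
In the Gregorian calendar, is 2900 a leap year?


Gregorian leap year rule: divisible by 4, but not by 100, unless also by 400.
2900 is divisible by 100 but not 400 -> not a leap year

No


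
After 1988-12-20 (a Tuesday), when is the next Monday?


Current: Tuesday
Target: Monday
Days ahead: 6

Next Monday: 1988-12-26


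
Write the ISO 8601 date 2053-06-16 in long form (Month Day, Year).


ISO 2053-06-16 parses as year=2053, month=06, day=16
Month 6 -> June

June 16, 2053


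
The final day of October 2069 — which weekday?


October 2069 has 31 days
Anchor: Jan 1, 2069. With p = 2069 - 1 = 2068: (p + p//4 - p//100 + p//400) mod 7 = (2068 + 517 - 20 + 5) mod 7 = 2570 mod 7 = 1 -> Tuesday (Mon=0 ... Sun=6)
Days before October (Jan-Sep): 273; October 1 index = (1 + 273) mod 7 = 1 -> Tuesday
Last day offset: 31 - 1 = 30 days
Weekday index = (1 + 30) mod 7 = 3

Thursday, October 31


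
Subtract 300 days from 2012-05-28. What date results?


Start: 2012-05-28, subtract 300 days
Back 28 days from May 28 reaches April 30, 2012 -> 272 left
April 2012 has 30 days -> back to March 31, 2012 -> 242 left
March 2012 has 31 days -> back to February 29, 2012 -> 211 left
February 2012 has 29 days -> back to January 31, 2012 -> 182 left
January 2012 has 31 days -> back to December 31, 2011 -> 151 left
December 2011 has 31 days -> back to November 30, 2011 -> 120 left
November 2011 has 30 days -> back to October 31, 2011 -> 90 left
October 2011 has 31 days -> back to September 30, 2011 -> 59 left
September 2011 has 30 days -> back to August 31, 2011 -> 29 left
August 2011: 31 - 29 = 2 -> lands on August 2

Result: 2011-08-02


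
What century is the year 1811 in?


Century = (year - 1) // 100 + 1
= (1811 - 1) // 100 + 1
= 1810 // 100 + 1
= 18 + 1

19th century


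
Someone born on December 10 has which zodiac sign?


Date: December 10
Conventional tropical zodiac dates: Sagittarius from November 22 onward; Capricorn starts December 22
December 10 falls within the Sagittarius range

Sagittarius


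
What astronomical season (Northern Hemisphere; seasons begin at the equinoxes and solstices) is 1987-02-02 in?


Date: February 2
Astronomical Winter (approx.; exact equinox/solstice day varies by year): December 21 to March 19
February 2 falls within the Winter window

Winter


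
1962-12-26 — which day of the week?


Date: December 26, 1962
Anchor: Jan 1, 1962. With p = 1962 - 1 = 1961: (p + p//4 - p//100 + p//400) mod 7 = (1961 + 490 - 19 + 4) mod 7 = 2436 mod 7 = 0 -> Monday (Mon=0 ... Sun=6)
Days before December (Jan-Nov): 334; offset = 334 + 26 - 1 = 359
Weekday index = (0 + 359) mod 7 = 2

Day of the week: Wednesday


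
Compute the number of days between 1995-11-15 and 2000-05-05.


From 1995-11-15 to 2000-05-05
1995-11-15: days before November = 31 + 28 + 31 + 30 + 31 + 30 + 31 + 31 + 30 + 31 = 304 (1995 is not a leap year); day of year = 304 + 15 = 319
2000-05-05: days before May = 31 + 29 + 31 + 30 = 121 (2000 is a leap year); day of year = 121 + 5 = 126
Rest of 1995: 365 - 319 = 46
Full years 1996 (366), 1997 (365), 1998 (365), 1999 (365): 1461
Total = 46 + 1461 + 126 = 1633

1633 days


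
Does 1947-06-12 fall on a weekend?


Anchor: Jan 1, 1947. With p = 1947 - 1 = 1946: (p + p//4 - p//100 + p//400) mod 7 = (1946 + 486 - 19 + 4) mod 7 = 2417 mod 7 = 2 -> Wednesday (Mon=0 ... Sun=6)
Day of year: 163; offset = 162
Weekday index = (2 + 162) mod 7 = 3 -> Thursday
Weekend days: Saturday, Sunday

No


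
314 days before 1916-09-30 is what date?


Start: 1916-09-30, subtract 314 days
Back 30 days from September 30 reaches August 31, 1916 -> 284 left
August 1916 has 31 days -> back to July 31, 1916 -> 253 left
July 1916 has 31 days -> back to June 30, 1916 -> 222 left
June 1916 has 30 days -> back to May 31, 1916 -> 192 left
May 1916 has 31 days -> back to April 30, 1916 -> 161 left
April 1916 has 30 days -> back to March 31, 1916 -> 131 left
March 1916 has 31 days -> back to February 29, 1916 -> 100 left
February 1916 has 29 days -> back to January 31, 1916 -> 71 left
January 1916 has 31 days -> back to December 31, 1915 -> 40 left
December 1915 has 31 days -> back to November 30, 1915 -> 9 left
November 1915: 30 - 9 = 21 -> lands on November 21

Result: 1915-11-21


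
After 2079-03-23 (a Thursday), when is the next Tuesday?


Current: Thursday
Target: Tuesday
Days ahead: 5

Next Tuesday: 2079-03-28


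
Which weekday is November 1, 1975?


Target: November 1, 1975
Anchor: Jan 1, 1975. With p = 1975 - 1 = 1974: (p + p//4 - p//100 + p//400) mod 7 = (1974 + 493 - 19 + 4) mod 7 = 2452 mod 7 = 2 -> Wednesday (Mon=0 ... Sun=6)
Days before November (Jan-Oct): 304 days
Weekday index = (2 + 304) mod 7 = 5

Saturday


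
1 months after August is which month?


August is month 8
8 + 1 = 9

September


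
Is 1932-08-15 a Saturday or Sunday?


Anchor: Jan 1, 1932. With p = 1932 - 1 = 1931: (p + p//4 - p//100 + p//400) mod 7 = (1931 + 482 - 19 + 4) mod 7 = 2398 mod 7 = 4 -> Friday (Mon=0 ... Sun=6)
Day of year: 228; offset = 227
Weekday index = (4 + 227) mod 7 = 0 -> Monday
Weekend days: Saturday, Sunday

No


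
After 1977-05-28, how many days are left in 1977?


Day of year: 148 of 365
Remaining = 365 - 148

217 days


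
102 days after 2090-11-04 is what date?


Start: 2090-11-04, add 102 days
November 2090 has 30 days: 30 - 4 = 26 days to November 30 -> 76 left
December 2090 has 31 days -> 45 left
January 2091 has 31 days -> 14 left
February 2091: 14 <= 28 -> lands on February 14

Result: 2091-02-14


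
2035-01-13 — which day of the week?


Date: January 13, 2035
Anchor: Jan 1, 2035. With p = 2035 - 1 = 2034: (p + p//4 - p//100 + p//400) mod 7 = (2034 + 508 - 20 + 5) mod 7 = 2527 mod 7 = 0 -> Monday (Mon=0 ... Sun=6)
Days into year = 13 - 1 = 12
Weekday index = (0 + 12) mod 7 = 5

Day of the week: Saturday


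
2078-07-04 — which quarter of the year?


Month: July (month 7)
Q1: Jan-Mar, Q2: Apr-Jun, Q3: Jul-Sep, Q4: Oct-Dec

Q3


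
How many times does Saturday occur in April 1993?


April 1993 has 30 days
Anchor: Jan 1, 1993. With p = 1993 - 1 = 1992: (p + p//4 - p//100 + p//400) mod 7 = (1992 + 498 - 19 + 4) mod 7 = 2475 mod 7 = 4 -> Friday (Mon=0 ... Sun=6)
Days before April (Jan-Mar): 90; April 1 index = (4 + 90) mod 7 = 3 -> Thursday
First Saturday is April 3
Saturdays: 3, 10, 17, 24

4 Saturdays


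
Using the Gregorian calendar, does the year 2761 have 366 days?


Gregorian leap year rule: divisible by 4, but not by 100, unless also by 400.
2761 is not divisible by 4 -> not a leap year

No


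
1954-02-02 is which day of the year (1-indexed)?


Date: February 2, 1954
Days in months 1 through 1: 31
Plus 2 days in February

Day of year: 33


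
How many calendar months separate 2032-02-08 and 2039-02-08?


From February 2032 to February 2039
7 years * 12 = 84 months = 84

84 months


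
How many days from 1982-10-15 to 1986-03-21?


From 1982-10-15 to 1986-03-21
1982-10-15: days before October = 31 + 28 + 31 + 30 + 31 + 30 + 31 + 31 + 30 = 273 (1982 is not a leap year); day of year = 273 + 15 = 288
1986-03-21: days before March = 31 + 28 = 59 (1986 is not a leap year); day of year = 59 + 21 = 80
Rest of 1982: 365 - 288 = 77
Full years 1983 (365), 1984 (366), 1985 (365): 1096
Total = 77 + 1096 + 80 = 1253

1253 days


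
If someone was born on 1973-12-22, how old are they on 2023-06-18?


Birth: 1973-12-22
Reference: 2023-06-18
Year difference: 2023 - 1973 = 50
Birthday not yet reached in 2023, subtract 1

49 years old


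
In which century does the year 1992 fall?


Century = (year - 1) // 100 + 1
= (1992 - 1) // 100 + 1
= 1991 // 100 + 1
= 19 + 1

20th century


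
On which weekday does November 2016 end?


November 2016 has 30 days
Anchor: Jan 1, 2016. With p = 2016 - 1 = 2015: (p + p//4 - p//100 + p//400) mod 7 = (2015 + 503 - 20 + 5) mod 7 = 2503 mod 7 = 4 -> Friday (Mon=0 ... Sun=6)
Days before November (Jan-Oct): 305; November 1 index = (4 + 305) mod 7 = 1 -> Tuesday
Last day offset: 30 - 1 = 29 days
Weekday index = (1 + 29) mod 7 = 2

Wednesday, November 30


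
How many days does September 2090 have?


September 2090

30 days


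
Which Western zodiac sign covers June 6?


Date: June 6
Conventional tropical zodiac dates: Gemini from May 21 onward; Cancer starts June 21
June 6 falls within the Gemini range

Gemini


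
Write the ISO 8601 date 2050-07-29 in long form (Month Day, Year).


ISO 2050-07-29 parses as year=2050, month=07, day=29
Month 7 -> July

July 29, 2050


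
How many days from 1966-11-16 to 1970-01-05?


From 1966-11-16 to 1970-01-05
1966-11-16: days before November = 31 + 28 + 31 + 30 + 31 + 30 + 31 + 31 + 30 + 31 = 304 (1966 is not a leap year); day of year = 304 + 16 = 320
1970-01-05: day of year = 5
Rest of 1966: 365 - 320 = 45
Full years 1967 (365), 1968 (366), 1969 (365): 1096
Total = 45 + 1096 + 5 = 1146

1146 days


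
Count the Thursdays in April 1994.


April 1994 has 30 days
Anchor: Jan 1, 1994. With p = 1994 - 1 = 1993: (p + p//4 - p//100 + p//400) mod 7 = (1993 + 498 - 19 + 4) mod 7 = 2476 mod 7 = 5 -> Saturday (Mon=0 ... Sun=6)
Days before April (Jan-Mar): 90; April 1 index = (5 + 90) mod 7 = 4 -> Friday
First Thursday is April 7
Thursdays: 7, 14, 21, 28

4 Thursdays


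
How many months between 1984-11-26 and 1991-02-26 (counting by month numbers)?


From November 1984 to February 1991
7 years * 12 = 84 months, minus 9 months = 75

75 months


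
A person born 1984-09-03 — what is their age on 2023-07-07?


Birth: 1984-09-03
Reference: 2023-07-07
Year difference: 2023 - 1984 = 39
Birthday not yet reached in 2023, subtract 1

38 years old


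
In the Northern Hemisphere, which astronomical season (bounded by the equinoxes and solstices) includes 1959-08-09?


Date: August 9
Astronomical Summer (approx.; exact equinox/solstice day varies by year): June 21 to September 21
August 9 falls within the Summer window

Summer


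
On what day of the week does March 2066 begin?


Target: March 1, 2066
Anchor: Jan 1, 2066. With p = 2066 - 1 = 2065: (p + p//4 - p//100 + p//400) mod 7 = (2065 + 516 - 20 + 5) mod 7 = 2566 mod 7 = 4 -> Friday (Mon=0 ... Sun=6)
Days before March (Jan-Feb): 59 days
Weekday index = (4 + 59) mod 7 = 0

Monday


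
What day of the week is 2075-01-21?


Date: January 21, 2075
Anchor: Jan 1, 2075. With p = 2075 - 1 = 2074: (p + p//4 - p//100 + p//400) mod 7 = (2074 + 518 - 20 + 5) mod 7 = 2577 mod 7 = 1 -> Tuesday (Mon=0 ... Sun=6)
Days into year = 21 - 1 = 20
Weekday index = (1 + 20) mod 7 = 0

Day of the week: Monday


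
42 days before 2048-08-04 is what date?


Start: 2048-08-04, subtract 42 days
Back 4 days from August 4 reaches July 31, 2048 -> 38 left
July 2048 has 31 days -> back to June 30, 2048 -> 7 left
June 2048: 30 - 7 = 23 -> lands on June 23

Result: 2048-06-23


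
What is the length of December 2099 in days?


December 2099

31 days


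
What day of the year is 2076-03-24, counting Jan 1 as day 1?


Date: March 24, 2076
Days in months 1 through 2: 60
Plus 24 days in March

Day of year: 84


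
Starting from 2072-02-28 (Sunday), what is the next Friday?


Current: Sunday
Target: Friday
Days ahead: 5

Next Friday: 2072-03-04


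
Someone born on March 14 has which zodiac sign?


Date: March 14
Conventional tropical zodiac dates: Pisces from February 19 onward; Aries starts March 21
March 14 falls within the Pisces range

Pisces


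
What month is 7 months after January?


January is month 1
1 + 7 = 8

August


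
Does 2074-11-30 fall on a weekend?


Anchor: Jan 1, 2074. With p = 2074 - 1 = 2073: (p + p//4 - p//100 + p//400) mod 7 = (2073 + 518 - 20 + 5) mod 7 = 2576 mod 7 = 0 -> Monday (Mon=0 ... Sun=6)
Day of year: 334; offset = 333
Weekday index = (0 + 333) mod 7 = 4 -> Friday
Weekend days: Saturday, Sunday

No


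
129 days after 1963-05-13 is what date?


Start: 1963-05-13, add 129 days
May 1963 has 31 days: 31 - 13 = 18 days to May 31 -> 111 left
June 1963 has 30 days -> 81 left
July 1963 has 31 days -> 50 left
August 1963 has 31 days -> 19 left
September 1963: 19 <= 30 -> lands on September 19

Result: 1963-09-19


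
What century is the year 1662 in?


Century = (year - 1) // 100 + 1
= (1662 - 1) // 100 + 1
= 1661 // 100 + 1
= 16 + 1

17th century


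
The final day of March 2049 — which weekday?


March 2049 has 31 days
Anchor: Jan 1, 2049. With p = 2049 - 1 = 2048: (p + p//4 - p//100 + p//400) mod 7 = (2048 + 512 - 20 + 5) mod 7 = 2545 mod 7 = 4 -> Friday (Mon=0 ... Sun=6)
Days before March (Jan-Feb): 59; March 1 index = (4 + 59) mod 7 = 0 -> Monday
Last day offset: 31 - 1 = 30 days
Weekday index = (0 + 30) mod 7 = 2

Wednesday, March 31


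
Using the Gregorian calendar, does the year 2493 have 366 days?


Gregorian leap year rule: divisible by 4, but not by 100, unless also by 400.
2493 is not divisible by 4 -> not a leap year

No


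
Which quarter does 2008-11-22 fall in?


Month: November (month 11)
Q1: Jan-Mar, Q2: Apr-Jun, Q3: Jul-Sep, Q4: Oct-Dec

Q4


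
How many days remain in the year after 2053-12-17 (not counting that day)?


Day of year: 351 of 365
Remaining = 365 - 351

14 days


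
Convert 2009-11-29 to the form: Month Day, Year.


ISO 2009-11-29 parses as year=2009, month=11, day=29
Month 11 -> November

November 29, 2009


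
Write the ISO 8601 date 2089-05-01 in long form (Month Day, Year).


ISO 2089-05-01 parses as year=2089, month=05, day=01
Month 5 -> May

May 1, 2089


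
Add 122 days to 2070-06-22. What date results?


Start: 2070-06-22, add 122 days
June 2070 has 30 days: 30 - 22 = 8 days to June 30 -> 114 left
July 2070 has 31 days -> 83 left
August 2070 has 31 days -> 52 left
September 2070 has 30 days -> 22 left
October 2070: 22 <= 31 -> lands on October 22

Result: 2070-10-22


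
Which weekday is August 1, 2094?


Target: August 1, 2094
Anchor: Jan 1, 2094. With p = 2094 - 1 = 2093: (p + p//4 - p//100 + p//400) mod 7 = (2093 + 523 - 20 + 5) mod 7 = 2601 mod 7 = 4 -> Friday (Mon=0 ... Sun=6)
Days before August (Jan-Jul): 212 days
Weekday index = (4 + 212) mod 7 = 6

Sunday


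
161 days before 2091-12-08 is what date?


Start: 2091-12-08, subtract 161 days
Back 8 days from December 8 reaches November 30, 2091 -> 153 left
November 2091 has 30 days -> back to October 31, 2091 -> 123 left
October 2091 has 31 days -> back to September 30, 2091 -> 92 left
September 2091 has 30 days -> back to August 31, 2091 -> 62 left
August 2091 has 31 days -> back to July 31, 2091 -> 31 left
July 2091 has 31 days -> back to June 30, 2091 -> 0 left
June 2091: 30 - 0 = 30 -> lands on June 30

Result: 2091-06-30


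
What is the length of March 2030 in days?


March 2030

31 days


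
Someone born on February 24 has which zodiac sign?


Date: February 24
Conventional tropical zodiac dates: Pisces from February 19 onward; Aries starts March 21
February 24 falls within the Pisces range

Pisces


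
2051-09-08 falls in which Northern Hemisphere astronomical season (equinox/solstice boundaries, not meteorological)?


Date: September 8
Astronomical Summer (approx.; exact equinox/solstice day varies by year): June 21 to September 21
September 8 falls within the Summer window

Summer


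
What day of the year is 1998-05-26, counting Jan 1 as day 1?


Date: May 26, 1998
Days in months 1 through 4: 120
Plus 26 days in May

Day of year: 146


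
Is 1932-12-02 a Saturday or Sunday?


Anchor: Jan 1, 1932. With p = 1932 - 1 = 1931: (p + p//4 - p//100 + p//400) mod 7 = (1931 + 482 - 19 + 4) mod 7 = 2398 mod 7 = 4 -> Friday (Mon=0 ... Sun=6)
Day of year: 337; offset = 336
Weekday index = (4 + 336) mod 7 = 4 -> Friday
Weekend days: Saturday, Sunday

No


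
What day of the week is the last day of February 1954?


February 1954 has 28 days
Anchor: Jan 1, 1954. With p = 1954 - 1 = 1953: (p + p//4 - p//100 + p//400) mod 7 = (1953 + 488 - 19 + 4) mod 7 = 2426 mod 7 = 4 -> Friday (Mon=0 ... Sun=6)
Days before February (Jan): 31; February 1 index = (4 + 31) mod 7 = 0 -> Monday
Last day offset: 28 - 1 = 27 days
Weekday index = (0 + 27) mod 7 = 6

Sunday, February 28


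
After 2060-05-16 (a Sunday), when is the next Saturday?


Current: Sunday
Target: Saturday
Days ahead: 6

Next Saturday: 2060-05-22


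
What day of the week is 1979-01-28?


Date: January 28, 1979
Anchor: Jan 1, 1979. With p = 1979 - 1 = 1978: (p + p//4 - p//100 + p//400) mod 7 = (1978 + 494 - 19 + 4) mod 7 = 2457 mod 7 = 0 -> Monday (Mon=0 ... Sun=6)
Days into year = 28 - 1 = 27
Weekday index = (0 + 27) mod 7 = 6

Day of the week: Sunday


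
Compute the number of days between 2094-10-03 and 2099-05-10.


From 2094-10-03 to 2099-05-10
2094-10-03: days before October = 31 + 28 + 31 + 30 + 31 + 30 + 31 + 31 + 30 = 273 (2094 is not a leap year); day of year = 273 + 3 = 276
2099-05-10: days before May = 31 + 28 + 31 + 30 = 120 (2099 is not a leap year); day of year = 120 + 10 = 130
Rest of 2094: 365 - 276 = 89
Full years 2095 (365), 2096 (366), 2097 (365), 2098 (365): 1461
Total = 89 + 1461 + 130 = 1680

1680 days


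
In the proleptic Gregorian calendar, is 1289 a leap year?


Gregorian leap year rule: divisible by 4, but not by 100, unless also by 400.
1289 is not divisible by 4 -> not a leap year

No


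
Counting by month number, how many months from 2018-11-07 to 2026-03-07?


From November 2018 to March 2026
8 years * 12 = 96 months, minus 8 months = 88

88 months


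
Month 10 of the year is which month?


Month 10 of 12

October


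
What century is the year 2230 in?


Century = (year - 1) // 100 + 1
= (2230 - 1) // 100 + 1
= 2229 // 100 + 1
= 22 + 1

23rd century


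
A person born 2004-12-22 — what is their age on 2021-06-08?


Birth: 2004-12-22
Reference: 2021-06-08
Year difference: 2021 - 2004 = 17
Birthday not yet reached in 2021, subtract 1

16 years old


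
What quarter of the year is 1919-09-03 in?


Month: September (month 9)
Q1: Jan-Mar, Q2: Apr-Jun, Q3: Jul-Sep, Q4: Oct-Dec

Q3


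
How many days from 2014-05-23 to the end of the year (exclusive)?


Day of year: 143 of 365
Remaining = 365 - 143

222 days


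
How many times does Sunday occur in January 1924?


January 1924 has 31 days
Anchor: Jan 1, 1924. With p = 1924 - 1 = 1923: (p + p//4 - p//100 + p//400) mod 7 = (1923 + 480 - 19 + 4) mod 7 = 2388 mod 7 = 1 -> Tuesday (Mon=0 ... Sun=6)
January 1 is the anchor itself -> Tuesday
First Sunday is January 6
Sundays: 6, 13, 20, 27

4 Sundays


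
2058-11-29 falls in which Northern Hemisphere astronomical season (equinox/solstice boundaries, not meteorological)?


Date: November 29
Astronomical Autumn (approx.; exact equinox/solstice day varies by year): September 22 to December 20
November 29 falls within the Autumn window

Autumn


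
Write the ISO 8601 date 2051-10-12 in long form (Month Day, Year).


ISO 2051-10-12 parses as year=2051, month=10, day=12
Month 10 -> October

October 12, 2051


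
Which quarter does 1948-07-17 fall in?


Month: July (month 7)
Q1: Jan-Mar, Q2: Apr-Jun, Q3: Jul-Sep, Q4: Oct-Dec

Q3


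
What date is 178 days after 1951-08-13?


Start: 1951-08-13, add 178 days
August 1951 has 31 days: 31 - 13 = 18 days to August 31 -> 160 left
September 1951 has 30 days -> 130 left
October 1951 has 31 days -> 99 left
November 1951 has 30 days -> 69 left
December 1951 has 31 days -> 38 left
January 1952 has 31 days -> 7 left
February 1952: 7 <= 29 -> lands on February 7

Result: 1952-02-07


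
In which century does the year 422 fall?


Century = (year - 1) // 100 + 1
= (422 - 1) // 100 + 1
= 421 // 100 + 1
= 4 + 1

5th century


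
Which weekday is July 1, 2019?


Target: July 1, 2019
Anchor: Jan 1, 2019. With p = 2019 - 1 = 2018: (p + p//4 - p//100 + p//400) mod 7 = (2018 + 504 - 20 + 5) mod 7 = 2507 mod 7 = 1 -> Tuesday (Mon=0 ... Sun=6)
Days before July (Jan-Jun): 181 days
Weekday index = (1 + 181) mod 7 = 0

Monday


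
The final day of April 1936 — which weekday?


April 1936 has 30 days
Anchor: Jan 1, 1936. With p = 1936 - 1 = 1935: (p + p//4 - p//100 + p//400) mod 7 = (1935 + 483 - 19 + 4) mod 7 = 2403 mod 7 = 2 -> Wednesday (Mon=0 ... Sun=6)
Days before April (Jan-Mar): 91; April 1 index = (2 + 91) mod 7 = 2 -> Wednesday
Last day offset: 30 - 1 = 29 days
Weekday index = (2 + 29) mod 7 = 3

Thursday, April 30


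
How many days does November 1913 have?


November 1913

30 days


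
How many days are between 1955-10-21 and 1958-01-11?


From 1955-10-21 to 1958-01-11
1955-10-21: days before October = 31 + 28 + 31 + 30 + 31 + 30 + 31 + 31 + 30 = 273 (1955 is not a leap year); day of year = 273 + 21 = 294
1958-01-11: day of year = 11
Rest of 1955: 365 - 294 = 71
Full years 1956 (366), 1957 (365): 731
Total = 71 + 731 + 11 = 813

813 days


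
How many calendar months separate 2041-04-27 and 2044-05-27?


From April 2041 to May 2044
3 years * 12 = 36 months, plus 1 month = 37

37 months


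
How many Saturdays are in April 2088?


April 2088 has 30 days
Anchor: Jan 1, 2088. With p = 2088 - 1 = 2087: (p + p//4 - p//100 + p//400) mod 7 = (2087 + 521 - 20 + 5) mod 7 = 2593 mod 7 = 3 -> Thursday (Mon=0 ... Sun=6)
Days before April (Jan-Mar): 91; April 1 index = (3 + 91) mod 7 = 3 -> Thursday
First Saturday is April 3
Saturdays: 3, 10, 17, 24

4 Saturdays


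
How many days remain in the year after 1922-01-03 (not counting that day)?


Day of year: 3 of 365
Remaining = 365 - 3

362 days


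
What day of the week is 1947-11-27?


Date: November 27, 1947
Anchor: Jan 1, 1947. With p = 1947 - 1 = 1946: (p + p//4 - p//100 + p//400) mod 7 = (1946 + 486 - 19 + 4) mod 7 = 2417 mod 7 = 2 -> Wednesday (Mon=0 ... Sun=6)
Days before November (Jan-Oct): 304; offset = 304 + 27 - 1 = 330
Weekday index = (2 + 330) mod 7 = 3

Day of the week: Thursday


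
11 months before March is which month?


March is month 3
3 - 11 = -8; wrap: -8 + 12 = 4

April


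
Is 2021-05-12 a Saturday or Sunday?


Anchor: Jan 1, 2021. With p = 2021 - 1 = 2020: (p + p//4 - p//100 + p//400) mod 7 = (2020 + 505 - 20 + 5) mod 7 = 2510 mod 7 = 4 -> Friday (Mon=0 ... Sun=6)
Day of year: 132; offset = 131
Weekday index = (4 + 131) mod 7 = 2 -> Wednesday
Weekend days: Saturday, Sunday

No


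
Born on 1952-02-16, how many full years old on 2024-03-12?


Birth: 1952-02-16
Reference: 2024-03-12
Year difference: 2024 - 1952 = 72

72 years old


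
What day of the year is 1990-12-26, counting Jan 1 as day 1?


Date: December 26, 1990
Days in months 1 through 11: 334
Plus 26 days in December

Day of year: 360


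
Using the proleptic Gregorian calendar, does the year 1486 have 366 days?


Gregorian leap year rule: divisible by 4, but not by 100, unless also by 400.
1486 is not divisible by 4 -> not a leap year

No


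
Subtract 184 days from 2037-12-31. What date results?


Start: 2037-12-31, subtract 184 days
Back 31 days from December 31 reaches November 30, 2037 -> 153 left
November 2037 has 30 days -> back to October 31, 2037 -> 123 left
October 2037 has 31 days -> back to September 30, 2037 -> 92 left
September 2037 has 30 days -> back to August 31, 2037 -> 62 left
August 2037 has 31 days -> back to July 31, 2037 -> 31 left
July 2037 has 31 days -> back to June 30, 2037 -> 0 left
June 2037: 30 - 0 = 30 -> lands on June 30

Result: 2037-06-30


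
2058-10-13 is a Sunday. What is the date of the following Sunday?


Current: Sunday
Target: Sunday
Days ahead: 7

Next Sunday: 2058-10-20


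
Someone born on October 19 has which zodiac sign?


Date: October 19
Conventional tropical zodiac dates: Libra from September 23 onward; Scorpio starts October 23
October 19 falls within the Libra range

Libra


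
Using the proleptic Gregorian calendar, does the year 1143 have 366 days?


Gregorian leap year rule: divisible by 4, but not by 100, unless also by 400.
1143 is not divisible by 4 -> not a leap year

No


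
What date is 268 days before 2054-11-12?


Start: 2054-11-12, subtract 268 days
Back 12 days from November 12 reaches October 31, 2054 -> 256 left
October 2054 has 31 days -> back to September 30, 2054 -> 225 left
September 2054 has 30 days -> back to August 31, 2054 -> 195 left
August 2054 has 31 days -> back to July 31, 2054 -> 164 left
July 2054 has 31 days -> back to June 30, 2054 -> 133 left
June 2054 has 30 days -> back to May 31, 2054 -> 103 left
May 2054 has 31 days -> back to April 30, 2054 -> 72 left
April 2054 has 30 days -> back to March 31, 2054 -> 42 left
March 2054 has 31 days -> back to February 28, 2054 -> 11 left
February 2054: 28 - 11 = 17 -> lands on February 17

Result: 2054-02-17


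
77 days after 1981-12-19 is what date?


Start: 1981-12-19, add 77 days
December 1981 has 31 days: 31 - 19 = 12 days to December 31 -> 65 left
January 1982 has 31 days -> 34 left
February 1982 has 28 days -> 6 left
March 1982: 6 <= 31 -> lands on March 6

Result: 1982-03-06


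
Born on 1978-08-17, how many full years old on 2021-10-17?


Birth: 1978-08-17
Reference: 2021-10-17
Year difference: 2021 - 1978 = 43

43 years old


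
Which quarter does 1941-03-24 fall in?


Month: March (month 3)
Q1: Jan-Mar, Q2: Apr-Jun, Q3: Jul-Sep, Q4: Oct-Dec

Q1


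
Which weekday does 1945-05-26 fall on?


Date: May 26, 1945
Anchor: Jan 1, 1945. With p = 1945 - 1 = 1944: (p + p//4 - p//100 + p//400) mod 7 = (1944 + 486 - 19 + 4) mod 7 = 2415 mod 7 = 0 -> Monday (Mon=0 ... Sun=6)
Days before May (Jan-Apr): 120; offset = 120 + 26 - 1 = 145
Weekday index = (0 + 145) mod 7 = 5

Day of the week: Saturday


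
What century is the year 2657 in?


Century = (year - 1) // 100 + 1
= (2657 - 1) // 100 + 1
= 2656 // 100 + 1
= 26 + 1

27th century


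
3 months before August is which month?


August is month 8
8 - 3 = 5

May


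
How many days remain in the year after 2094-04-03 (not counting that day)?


Day of year: 93 of 365
Remaining = 365 - 93

272 days


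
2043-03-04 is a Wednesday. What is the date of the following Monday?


Current: Wednesday
Target: Monday
Days ahead: 5

Next Monday: 2043-03-09


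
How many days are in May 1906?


May 1906

31 days


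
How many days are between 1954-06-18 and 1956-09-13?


From 1954-06-18 to 1956-09-13
1954-06-18: days before June = 31 + 28 + 31 + 30 + 31 = 151 (1954 is not a leap year); day of year = 151 + 18 = 169
1956-09-13: days before September = 31 + 29 + 31 + 30 + 31 + 30 + 31 + 31 = 244 (1956 is a leap year); day of year = 244 + 13 = 257
Rest of 1954: 365 - 169 = 196
Full years 1955 (365): 365
Total = 196 + 365 + 257 = 818

818 days


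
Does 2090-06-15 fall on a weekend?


Anchor: Jan 1, 2090. With p = 2090 - 1 = 2089: (p + p//4 - p//100 + p//400) mod 7 = (2089 + 522 - 20 + 5) mod 7 = 2596 mod 7 = 6 -> Sunday (Mon=0 ... Sun=6)
Day of year: 166; offset = 165
Weekday index = (6 + 165) mod 7 = 3 -> Thursday
Weekend days: Saturday, Sunday

No


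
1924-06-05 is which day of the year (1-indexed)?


Date: June 5, 1924
Days in months 1 through 5: 152
Plus 5 days in June

Day of year: 157


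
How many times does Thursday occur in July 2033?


July 2033 has 31 days
Anchor: Jan 1, 2033. With p = 2033 - 1 = 2032: (p + p//4 - p//100 + p//400) mod 7 = (2032 + 508 - 20 + 5) mod 7 = 2525 mod 7 = 5 -> Saturday (Mon=0 ... Sun=6)
Days before July (Jan-Jun): 181; July 1 index = (5 + 181) mod 7 = 4 -> Friday
First Thursday is July 7
Thursdays: 7, 14, 21, 28

4 Thursdays


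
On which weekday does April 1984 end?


April 1984 has 30 days
Anchor: Jan 1, 1984. With p = 1984 - 1 = 1983: (p + p//4 - p//100 + p//400) mod 7 = (1983 + 495 - 19 + 4) mod 7 = 2463 mod 7 = 6 -> Sunday (Mon=0 ... Sun=6)
Days before April (Jan-Mar): 91; April 1 index = (6 + 91) mod 7 = 6 -> Sunday
Last day offset: 30 - 1 = 29 days
Weekday index = (6 + 29) mod 7 = 0

Monday, April 30


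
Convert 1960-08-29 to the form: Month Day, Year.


ISO 1960-08-29 parses as year=1960, month=08, day=29
Month 8 -> August

August 29, 1960


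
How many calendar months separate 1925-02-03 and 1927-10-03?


From February 1925 to October 1927
2 years * 12 = 24 months, plus 8 months = 32

32 months


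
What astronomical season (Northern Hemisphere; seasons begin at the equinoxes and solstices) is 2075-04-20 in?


Date: April 20
Astronomical Spring (approx.; exact equinox/solstice day varies by year): March 20 to June 20
April 20 falls within the Spring window

Spring


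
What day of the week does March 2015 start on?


Target: March 1, 2015
Anchor: Jan 1, 2015. With p = 2015 - 1 = 2014: (p + p//4 - p//100 + p//400) mod 7 = (2014 + 503 - 20 + 5) mod 7 = 2502 mod 7 = 3 -> Thursday (Mon=0 ... Sun=6)
Days before March (Jan-Feb): 59 days
Weekday index = (3 + 59) mod 7 = 6

Sunday


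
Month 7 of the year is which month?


Month 7 of 12

July


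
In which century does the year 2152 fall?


Century = (year - 1) // 100 + 1
= (2152 - 1) // 100 + 1
= 2151 // 100 + 1
= 21 + 1

22nd century


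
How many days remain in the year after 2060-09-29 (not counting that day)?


Day of year: 273 of 366
Remaining = 366 - 273

93 days


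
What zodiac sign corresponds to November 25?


Date: November 25
Conventional tropical zodiac dates: Sagittarius from November 22 onward; Capricorn starts December 22
November 25 falls within the Sagittarius range

Sagittarius


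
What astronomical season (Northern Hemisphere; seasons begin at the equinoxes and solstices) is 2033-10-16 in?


Date: October 16
Astronomical Autumn (approx.; exact equinox/solstice day varies by year): September 22 to December 20
October 16 falls within the Autumn window

Autumn


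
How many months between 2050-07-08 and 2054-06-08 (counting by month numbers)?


From July 2050 to June 2054
4 years * 12 = 48 months, minus 1 month = 47

47 months


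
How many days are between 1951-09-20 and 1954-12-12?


From 1951-09-20 to 1954-12-12
1951-09-20: days before September = 31 + 28 + 31 + 30 + 31 + 30 + 31 + 31 = 243 (1951 is not a leap year); day of year = 243 + 20 = 263
1954-12-12: days before December = 31 + 28 + 31 + 30 + 31 + 30 + 31 + 31 + 30 + 31 + 30 = 334 (1954 is not a leap year); day of year = 334 + 12 = 346
Rest of 1951: 365 - 263 = 102
Full years 1952 (366), 1953 (365): 731
Total = 102 + 731 + 346 = 1179

1179 days


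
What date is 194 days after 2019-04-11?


Start: 2019-04-11, add 194 days
April 2019 has 30 days: 30 - 11 = 19 days to April 30 -> 175 left
May 2019 has 31 days -> 144 left
June 2019 has 30 days -> 114 left
July 2019 has 31 days -> 83 left
August 2019 has 31 days -> 52 left
September 2019 has 30 days -> 22 left
October 2019: 22 <= 31 -> lands on October 22

Result: 2019-10-22


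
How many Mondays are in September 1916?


September 1916 has 30 days
Anchor: Jan 1, 1916. With p = 1916 - 1 = 1915: (p + p//4 - p//100 + p//400) mod 7 = (1915 + 478 - 19 + 4) mod 7 = 2378 mod 7 = 5 -> Saturday (Mon=0 ... Sun=6)
Days before September (Jan-Aug): 244; September 1 index = (5 + 244) mod 7 = 4 -> Friday
First Monday is September 4
Mondays: 4, 11, 18, 25

4 Mondays


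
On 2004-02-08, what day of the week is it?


Date: February 8, 2004
Anchor: Jan 1, 2004. With p = 2004 - 1 = 2003: (p + p//4 - p//100 + p//400) mod 7 = (2003 + 500 - 20 + 5) mod 7 = 2488 mod 7 = 3 -> Thursday (Mon=0 ... Sun=6)
Days before February (Jan): 31; offset = 31 + 8 - 1 = 38
Weekday index = (3 + 38) mod 7 = 6

Day of the week: Sunday


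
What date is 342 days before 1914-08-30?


Start: 1914-08-30, subtract 342 days
Back 30 days from August 30 reaches July 31, 1914 -> 312 left
July 1914 has 31 days -> back to June 30, 1914 -> 281 left
June 1914 has 30 days -> back to May 31, 1914 -> 251 left
May 1914 has 31 days -> back to April 30, 1914 -> 220 left
April 1914 has 30 days -> back to March 31, 1914 -> 190 left
March 1914 has 31 days -> back to February 28, 1914 -> 159 left
February 1914 has 28 days -> back to January 31, 1914 -> 131 left
January 1914 has 31 days -> back to December 31, 1913 -> 100 left
December 1913 has 31 days -> back to November 30, 1913 -> 69 left
November 1913 has 30 days -> back to October 31, 1913 -> 39 left
October 1913 has 31 days -> back to September 30, 1913 -> 8 left
September 1913: 30 - 8 = 22 -> lands on September 22

Result: 1913-09-22


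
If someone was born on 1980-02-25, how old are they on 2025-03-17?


Birth: 1980-02-25
Reference: 2025-03-17
Year difference: 2025 - 1980 = 45

45 years old


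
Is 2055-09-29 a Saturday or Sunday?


Anchor: Jan 1, 2055. With p = 2055 - 1 = 2054: (p + p//4 - p//100 + p//400) mod 7 = (2054 + 513 - 20 + 5) mod 7 = 2552 mod 7 = 4 -> Friday (Mon=0 ... Sun=6)
Day of year: 272; offset = 271
Weekday index = (4 + 271) mod 7 = 2 -> Wednesday
Weekend days: Saturday, Sunday

No


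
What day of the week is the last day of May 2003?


May 2003 has 31 days
Anchor: Jan 1, 2003. With p = 2003 - 1 = 2002: (p + p//4 - p//100 + p//400) mod 7 = (2002 + 500 - 20 + 5) mod 7 = 2487 mod 7 = 2 -> Wednesday (Mon=0 ... Sun=6)
Days before May (Jan-Apr): 120; May 1 index = (2 + 120) mod 7 = 3 -> Thursday
Last day offset: 31 - 1 = 30 days
Weekday index = (3 + 30) mod 7 = 5

Saturday, May 31


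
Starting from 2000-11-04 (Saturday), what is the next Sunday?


Current: Saturday
Target: Sunday
Days ahead: 1

Next Sunday: 2000-11-05


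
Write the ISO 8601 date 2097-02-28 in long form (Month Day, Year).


ISO 2097-02-28 parses as year=2097, month=02, day=28
Month 2 -> February

February 28, 2097


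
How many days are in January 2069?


January 2069

31 days


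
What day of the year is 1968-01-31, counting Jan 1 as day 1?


Date: January 31, 1968
No months before January
Plus 31 days in January

Day of year: 31


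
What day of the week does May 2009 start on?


Target: May 1, 2009
Anchor: Jan 1, 2009. With p = 2009 - 1 = 2008: (p + p//4 - p//100 + p//400) mod 7 = (2008 + 502 - 20 + 5) mod 7 = 2495 mod 7 = 3 -> Thursday (Mon=0 ... Sun=6)
Days before May (Jan-Apr): 120 days
Weekday index = (3 + 120) mod 7 = 4

Friday


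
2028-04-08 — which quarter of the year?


Month: April (month 4)
Q1: Jan-Mar, Q2: Apr-Jun, Q3: Jul-Sep, Q4: Oct-Dec

Q2


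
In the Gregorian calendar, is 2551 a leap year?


Gregorian leap year rule: divisible by 4, but not by 100, unless also by 400.
2551 is not divisible by 4 -> not a leap year

No


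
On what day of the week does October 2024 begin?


Target: October 1, 2024
Anchor: Jan 1, 2024. With p = 2024 - 1 = 2023: (p + p//4 - p//100 + p//400) mod 7 = (2023 + 505 - 20 + 5) mod 7 = 2513 mod 7 = 0 -> Monday (Mon=0 ... Sun=6)
Days before October (Jan-Sep): 274 days
Weekday index = (0 + 274) mod 7 = 1

Tuesday


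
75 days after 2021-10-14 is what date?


Start: 2021-10-14, add 75 days
October 2021 has 31 days: 31 - 14 = 17 days to October 31 -> 58 left
November 2021 has 30 days -> 28 left
December 2021: 28 <= 31 -> lands on December 28

Result: 2021-12-28


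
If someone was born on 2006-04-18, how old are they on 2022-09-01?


Birth: 2006-04-18
Reference: 2022-09-01
Year difference: 2022 - 2006 = 16

16 years old


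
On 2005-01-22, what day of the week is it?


Date: January 22, 2005
Anchor: Jan 1, 2005. With p = 2005 - 1 = 2004: (p + p//4 - p//100 + p//400) mod 7 = (2004 + 501 - 20 + 5) mod 7 = 2490 mod 7 = 5 -> Saturday (Mon=0 ... Sun=6)
Days into year = 22 - 1 = 21
Weekday index = (5 + 21) mod 7 = 5

Day of the week: Saturday


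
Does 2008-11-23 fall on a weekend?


Anchor: Jan 1, 2008. With p = 2008 - 1 = 2007: (p + p//4 - p//100 + p//400) mod 7 = (2007 + 501 - 20 + 5) mod 7 = 2493 mod 7 = 1 -> Tuesday (Mon=0 ... Sun=6)
Day of year: 328; offset = 327
Weekday index = (1 + 327) mod 7 = 6 -> Sunday
Weekend days: Saturday, Sunday

Yes


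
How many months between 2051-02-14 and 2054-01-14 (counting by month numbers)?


From February 2051 to January 2054
3 years * 12 = 36 months, minus 1 month = 35

35 months


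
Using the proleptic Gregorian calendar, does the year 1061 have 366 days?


Gregorian leap year rule: divisible by 4, but not by 100, unless also by 400.
1061 is not divisible by 4 -> not a leap year

No


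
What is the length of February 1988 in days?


February 1988 (leap year: yes)

29 days


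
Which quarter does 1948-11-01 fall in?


Month: November (month 11)
Q1: Jan-Mar, Q2: Apr-Jun, Q3: Jul-Sep, Q4: Oct-Dec

Q4


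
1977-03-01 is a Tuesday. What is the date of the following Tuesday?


Current: Tuesday
Target: Tuesday
Days ahead: 7

Next Tuesday: 1977-03-08


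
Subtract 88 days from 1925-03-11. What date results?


Start: 1925-03-11, subtract 88 days
Back 11 days from March 11 reaches February 28, 1925 -> 77 left
February 1925 has 28 days -> back to January 31, 1925 -> 49 left
January 1925 has 31 days -> back to December 31, 1924 -> 18 left
December 1924: 31 - 18 = 13 -> lands on December 13

Result: 1924-12-13


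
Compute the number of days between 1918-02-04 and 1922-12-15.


From 1918-02-04 to 1922-12-15
1918-02-04: days before February = 31; day of year = 31 + 4 = 35
1922-12-15: days before December = 31 + 28 + 31 + 30 + 31 + 30 + 31 + 31 + 30 + 31 + 30 = 334 (1922 is not a leap year); day of year = 334 + 15 = 349
Rest of 1918: 365 - 35 = 330
Full years 1919 (365), 1920 (366), 1921 (365): 1096
Total = 330 + 1096 + 349 = 1775

1775 days


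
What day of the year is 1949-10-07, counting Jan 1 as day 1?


Date: October 7, 1949
Days in months 1 through 9: 273
Plus 7 days in October

Day of year: 280


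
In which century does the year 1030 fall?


Century = (year - 1) // 100 + 1
= (1030 - 1) // 100 + 1
= 1029 // 100 + 1
= 10 + 1

11th century


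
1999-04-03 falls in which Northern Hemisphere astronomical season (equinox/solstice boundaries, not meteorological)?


Date: April 3
Astronomical Spring (approx.; exact equinox/solstice day varies by year): March 20 to June 20
April 3 falls within the Spring window

Spring


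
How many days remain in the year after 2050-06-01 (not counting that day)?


Day of year: 152 of 365
Remaining = 365 - 152

213 days


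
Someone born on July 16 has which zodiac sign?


Date: July 16
Conventional tropical zodiac dates: Cancer from June 21 onward; Leo starts July 23
July 16 falls within the Cancer range

Cancer
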